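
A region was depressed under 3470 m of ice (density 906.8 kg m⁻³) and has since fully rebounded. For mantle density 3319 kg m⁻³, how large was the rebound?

948 m

Removing the load lets mantle flow back in; uplift u satisfies ρ_ice t = ρ_m u.
u = t ρ_ice/ρ_m = 3470 m × 906.8/3319 = 948 m.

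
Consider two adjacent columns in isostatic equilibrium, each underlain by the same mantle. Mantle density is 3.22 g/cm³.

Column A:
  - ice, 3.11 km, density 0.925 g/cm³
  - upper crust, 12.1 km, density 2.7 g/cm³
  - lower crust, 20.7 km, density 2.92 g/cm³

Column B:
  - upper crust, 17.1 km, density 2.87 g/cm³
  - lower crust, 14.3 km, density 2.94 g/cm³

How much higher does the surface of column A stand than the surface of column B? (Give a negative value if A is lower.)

3 km

For any compensation level in the mantle, the mantle terms cancel and isostasy reduces to e = (Σt_A − Σt_B) − (Σ(ρt)_A − Σ(ρt)_B) / ρ_m.
Σt_A = 35.91 km; Σt_B = 31.4 km; Σ(ρt)_A = 95.99075; Σ(ρt)_B = 91.119 (in km·g/cm³).
e = (35.91 − 31.4) − (95.99075 − 91.119) / 3.22 = 3 km.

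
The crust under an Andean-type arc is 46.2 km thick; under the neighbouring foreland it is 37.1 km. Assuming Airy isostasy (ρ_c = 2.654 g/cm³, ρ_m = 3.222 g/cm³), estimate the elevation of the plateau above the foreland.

1.6 km

Excess crust Δ = 46.2 km − 37.1 km = 9.1 km, split between elevation h and root r with h + r = Δ.
Airy balance ρ_c h = (ρ_m − ρ_c) r gives r = h ρ_c/(ρ_m − ρ_c), so h (1 + ρ_c/(ρ_m − ρ_c)) = Δ, i.e. h = Δ (ρ_m − ρ_c)/ρ_m.
h = 9.1 km × 0.568/3.222 = 1.6 km.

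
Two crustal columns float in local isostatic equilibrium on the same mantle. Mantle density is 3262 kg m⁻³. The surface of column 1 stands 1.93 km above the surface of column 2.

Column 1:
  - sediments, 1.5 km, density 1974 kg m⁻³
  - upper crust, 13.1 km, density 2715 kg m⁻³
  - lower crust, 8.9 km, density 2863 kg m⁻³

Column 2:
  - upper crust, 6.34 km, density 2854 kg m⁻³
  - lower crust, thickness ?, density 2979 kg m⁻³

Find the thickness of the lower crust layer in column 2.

13.3 km

Take the compensation level at the base of the deeper column (depth z_c below the surface of column 1) and equate Σ ρ_i t_i down to z_c; mantle fills any gap and the z_c terms cancel.
Column 1: 1.5×1974 + 13.1×2715 + 8.9×2863 + (z_c − 23.5)×3262
Column 2: 1.93×0 + 6.34×2854 + x×2979 + (z_c − 1.93 − 6.34 − x)×3262
The z_c×3262 term appears on both sides and cancels. Collect the known terms of each column as K = Σ(ρt)_known − 3262 × (depth of known layers): K_1 = 64008.2 − 3262×23.5 = −12648.8; K_2 = 18094.36 − 3262×(1.93 + 6.34) = −8882.38.
Balance: K_1 = K_2 − x×(3262 − 2979), so x = (K_2 − K_1)/(3262 − 2979) = 3766.42/283 = 13.3 km.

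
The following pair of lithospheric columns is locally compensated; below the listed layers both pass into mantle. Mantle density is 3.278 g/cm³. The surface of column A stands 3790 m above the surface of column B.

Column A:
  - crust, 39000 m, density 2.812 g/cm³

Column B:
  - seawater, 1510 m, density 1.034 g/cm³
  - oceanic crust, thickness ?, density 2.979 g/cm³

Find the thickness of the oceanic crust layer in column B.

Take the compensation level at the base of the deeper column (depth z_c below the surface of column A) and equate Σ ρ_i t_i down to z_c; mantle fills any gap and the z_c terms cancel.
Column A: 39000×2.812 + (z_c − 39000)×3.278
Column B: 3790×0 + 1510×1.034 + x×2.979 + (z_c − 3790 − 1510 − x)×3.278
The z_c×3.278 term appears on both sides and cancels. Collect the known terms of each column as K = Σ(ρt)_known − 3.278 × (depth of known layers): K_A = 109668 − 3.278×39000 = −18174; K_B = 1561.34 − 3.278×(3790 + 1510) = −15812.06.
Balance: K_A = K_B − x×(3.278 − 2.979), so x = (K_B − K_A)/(3.278 − 2.979) = 2361.94/0.299 = 7900 m.

7900 m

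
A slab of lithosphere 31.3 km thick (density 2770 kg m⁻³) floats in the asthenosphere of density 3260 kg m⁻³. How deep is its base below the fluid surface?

Draft d = t ρ_obj/ρ_fluid = 31.3 km × 2770/3260 = 26.6 km.

26.6 km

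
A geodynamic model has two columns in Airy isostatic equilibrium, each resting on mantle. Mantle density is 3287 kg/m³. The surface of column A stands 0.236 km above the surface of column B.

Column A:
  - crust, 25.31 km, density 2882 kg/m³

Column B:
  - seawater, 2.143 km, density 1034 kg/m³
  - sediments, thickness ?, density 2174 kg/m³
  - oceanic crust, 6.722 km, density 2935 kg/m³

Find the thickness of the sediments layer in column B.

2.05 km

Take the compensation level at the base of the deeper column (depth z_c below the surface of column A) and equate Σ ρ_i t_i down to z_c; mantle fills any gap and the z_c terms cancel.
Column A: 25.31×2882 + (z_c − 25.31)×3287
Column B: 0.236×0 + 2.143×1034 + x×2174 + 6.722×2935 + (z_c − 0.236 − 8.865 − x)×3287
The z_c×3287 term appears on both sides and cancels. Collect the known terms of each column as K = Σ(ρt)_known − 3287 × (depth of known layers): K_A = 72943.42 − 3287×25.31 = −10250.55; K_B = 21944.932 − 3287×(0.236 + 8.865) = −7970.055.
Balance: K_A = K_B − x×(3287 − 2174), so x = (K_B − K_A)/(3287 − 2174) = 2280.49/1113 = 2.05 km.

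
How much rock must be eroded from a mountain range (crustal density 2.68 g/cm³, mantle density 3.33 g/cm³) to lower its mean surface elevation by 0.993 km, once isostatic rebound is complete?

Net drop Δ = e − u = e − e ρ_c/ρ_m = e (ρ_m − ρ_c)/ρ_m.
e = Δ ρ_m/(ρ_m − ρ_c) = 0.993 km × 3.33/0.65 = 5.09 km.

5.09 km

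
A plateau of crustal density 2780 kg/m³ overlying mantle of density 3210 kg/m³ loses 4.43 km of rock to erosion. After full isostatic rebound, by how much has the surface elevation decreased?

Rebound u = e ρ_c/ρ_m = 4.43 km × 2780/3210 = 3.837 km.
Net surface drop = e − u = 4.43 km − 3.837 km = e (ρ_m − ρ_c)/ρ_m = 0.593 km.

0.593 km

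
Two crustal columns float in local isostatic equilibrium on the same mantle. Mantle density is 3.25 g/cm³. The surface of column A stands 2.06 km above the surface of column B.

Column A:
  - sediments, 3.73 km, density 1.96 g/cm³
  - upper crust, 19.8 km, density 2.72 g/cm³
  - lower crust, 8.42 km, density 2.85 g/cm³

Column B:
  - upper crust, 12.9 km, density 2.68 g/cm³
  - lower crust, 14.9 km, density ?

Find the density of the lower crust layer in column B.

2.94 g/cm³

Take the compensation level at the base of the deeper column (depth z_c below the surface of column A) and equate Σ ρ_i t_i down to z_c; mantle fills any gap and the z_c terms cancel.
Column A: 3.73×1.96 + 19.8×2.72 + 8.42×2.85 + (z_c − 31.95)×3.25
Column B: 2.06×0 + 12.9×2.68 + 14.9×ρ + (z_c − 2.06 − 27.8)×3.25
The z_c×3.25 term appears on both sides and cancels. Collect the known terms of each column as K = Σ(ρt)_known − 3.25 × (depth of known layers): K_A = 85.1638 − 3.25×31.95 = −18.6737; K_B = 34.572 − 3.25×(2.06 + 27.8) = −62.473.
Balance: K_A = K_B + 14.9×ρ, so ρ = (K_A − K_B)/14.9 = 43.7993/14.9 = 2.94 g/cm³.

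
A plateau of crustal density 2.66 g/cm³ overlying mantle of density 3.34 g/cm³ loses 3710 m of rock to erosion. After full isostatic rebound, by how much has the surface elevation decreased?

755 m

Rebound u = e ρ_c/ρ_m = 3710 m × 2.66/3.34 = 2955 m.
Net surface drop = e − u = 3710 m − 2955 m = e (ρ_m − ρ_c)/ρ_m = 755 m.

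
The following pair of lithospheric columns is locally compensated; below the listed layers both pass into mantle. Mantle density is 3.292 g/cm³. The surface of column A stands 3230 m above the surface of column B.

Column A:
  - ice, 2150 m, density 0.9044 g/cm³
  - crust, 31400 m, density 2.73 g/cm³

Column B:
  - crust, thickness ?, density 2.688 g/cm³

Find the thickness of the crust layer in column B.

20100 m

Take the compensation level at the base of the deeper column (depth z_c below the surface of column A) and equate Σ ρ_i t_i down to z_c; mantle fills any gap and the z_c terms cancel.
Column A: 2150×0.9044 + 31400×2.73 + (z_c − 33550)×3.292
Column B: 3230×0 + x×2.688 + (z_c − 3230 − 0 − x)×3.292
The z_c×3.292 term appears on both sides and cancels. Collect the known terms of each column as K = Σ(ρt)_known − 3.292 × (depth of known layers): K_A = 87666.46 − 3.292×33550 = −22780.14; K_B = 0 − 3.292×(3230 + 0) = −10633.16.
Balance: K_A = K_B − x×(3.292 − 2.688), so x = (K_B − K_A)/(3.292 − 2.688) = 12147/0.604 = 20100 m.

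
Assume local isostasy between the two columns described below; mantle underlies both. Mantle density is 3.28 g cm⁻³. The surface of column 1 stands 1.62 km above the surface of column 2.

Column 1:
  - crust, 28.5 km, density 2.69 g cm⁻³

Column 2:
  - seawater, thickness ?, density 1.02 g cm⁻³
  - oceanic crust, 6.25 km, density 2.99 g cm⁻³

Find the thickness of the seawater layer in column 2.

Take the compensation level at the base of the deeper column (depth z_c below the surface of column 1) and equate Σ ρ_i t_i down to z_c; mantle fills any gap and the z_c terms cancel.
Column 1: 28.5×2.69 + (z_c − 28.5)×3.28
Column 2: 1.62×0 + x×1.02 + 6.25×2.99 + (z_c − 1.62 − 6.25 − x)×3.28
The z_c×3.28 term appears on both sides and cancels. Collect the known terms of each column as K = Σ(ρt)_known − 3.28 × (depth of known layers): K_1 = 76.665 − 3.28×28.5 = −16.815; K_2 = 18.6875 − 3.28×(1.62 + 6.25) = −7.1261.
Balance: K_1 = K_2 − x×(3.28 − 1.02), so x = (K_2 − K_1)/(3.28 − 1.02) = 9.6889/2.26 = 4.29 km.

4.29 km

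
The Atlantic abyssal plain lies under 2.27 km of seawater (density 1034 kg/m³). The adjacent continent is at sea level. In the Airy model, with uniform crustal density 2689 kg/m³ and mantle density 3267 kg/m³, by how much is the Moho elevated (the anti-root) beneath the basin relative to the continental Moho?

6.5 km

By Archimedes' principle applied to the lithosphere: replacing crust with seawater at the top is compensated by replacing crust with mantle at the base: d (ρ_c − ρ_w) = a (ρ_m − ρ_c).
a = d (ρ_c − ρ_w)/(ρ_m − ρ_c) = 2.27 km × 1655/578 = 6.5 km.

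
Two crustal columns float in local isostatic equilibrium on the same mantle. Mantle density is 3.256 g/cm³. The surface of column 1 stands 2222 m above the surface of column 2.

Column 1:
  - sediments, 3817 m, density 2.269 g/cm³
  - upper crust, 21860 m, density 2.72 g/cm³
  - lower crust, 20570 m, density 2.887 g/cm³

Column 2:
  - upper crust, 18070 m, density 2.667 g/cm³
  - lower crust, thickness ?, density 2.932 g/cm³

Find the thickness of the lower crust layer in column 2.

16000 m

Take the compensation level at the base of the deeper column (depth z_c below the surface of column 1) and equate Σ ρ_i t_i down to z_c; mantle fills any gap and the z_c terms cancel.
Column 1: 3817×2.269 + 21860×2.72 + 20570×2.887 + (z_c − 46247)×3.256
Column 2: 2222×0 + 18070×2.667 + x×2.932 + (z_c − 2222 − 18070 − x)×3.256
The z_c×3.256 term appears on both sides and cancels. Collect the known terms of each column as K = Σ(ρt)_known − 3.256 × (depth of known layers): K_1 = 127505.563 − 3.256×46247 = −23074.669; K_2 = 48192.69 − 3.256×(2222 + 18070) = −17878.062.
Balance: K_1 = K_2 − x×(3.256 − 2.932), so x = (K_2 − K_1)/(3.256 − 2.932) = 5196.61/0.324 = 16000 m.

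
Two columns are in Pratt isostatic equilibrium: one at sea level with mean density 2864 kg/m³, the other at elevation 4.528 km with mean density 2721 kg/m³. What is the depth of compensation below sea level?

ρ_ref D = ρ (D + h) → D (ρ_ref − ρ) = ρ h.
D = ρ h/(ρ_ref − ρ) = 2721 × 4.528 km/(2864 − 2721) = 86.2 km.

86.2 km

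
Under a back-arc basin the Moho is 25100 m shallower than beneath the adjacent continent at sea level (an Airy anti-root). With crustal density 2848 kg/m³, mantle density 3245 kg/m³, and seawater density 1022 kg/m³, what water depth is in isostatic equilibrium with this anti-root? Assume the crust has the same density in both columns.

Replacing a thickness d of crust by seawater at the top must be balanced by replacing crust with mantle at the base: d (ρ_c − ρ_w) = a (ρ_m − ρ_c).
d = a (ρ_m − ρ_c)/(ρ_c − ρ_w) = 25100 m × 397/1826 = 5460 m.

5460 m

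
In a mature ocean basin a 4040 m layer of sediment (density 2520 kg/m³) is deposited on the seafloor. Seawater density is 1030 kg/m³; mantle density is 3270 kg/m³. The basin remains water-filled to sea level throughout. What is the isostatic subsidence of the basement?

2690 m

Submarine loading: the sediment displaces seawater, and the subsidence is in turn flooded, so s (ρ_m − ρ_w) = t (ρ_sed − ρ_w).
s = 4040 m × (2520 − 1030) / (3270 − 1030) = 2690 m.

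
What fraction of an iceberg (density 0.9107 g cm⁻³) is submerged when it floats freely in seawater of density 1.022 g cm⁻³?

Submerged fraction = ρ_obj/ρ_fluid = 0.9107/1.022 = 89.1%.

89.1%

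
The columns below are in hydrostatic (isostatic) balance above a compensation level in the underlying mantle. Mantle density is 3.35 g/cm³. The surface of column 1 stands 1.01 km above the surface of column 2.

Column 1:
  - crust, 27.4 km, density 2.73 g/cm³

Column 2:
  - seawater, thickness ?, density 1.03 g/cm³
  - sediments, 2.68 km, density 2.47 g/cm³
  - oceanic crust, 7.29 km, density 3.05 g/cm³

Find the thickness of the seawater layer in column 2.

Take the compensation level at the base of the deeper column (depth z_c below the surface of column 1) and equate Σ ρ_i t_i down to z_c; mantle fills any gap and the z_c terms cancel.
Column 1: 27.4×2.73 + (z_c − 27.4)×3.35
Column 2: 1.01×0 + x×1.03 + 2.68×2.47 + 7.29×3.05 + (z_c − 1.01 − 9.97 − x)×3.35
The z_c×3.35 term appears on both sides and cancels. Collect the known terms of each column as K = Σ(ρt)_known − 3.35 × (depth of known layers): K_1 = 74.802 − 3.35×27.4 = −16.988; K_2 = 28.8541 − 3.35×(1.01 + 9.97) = −7.9289.
Balance: K_1 = K_2 − x×(3.35 − 1.03), so x = (K_2 − K_1)/(3.35 − 1.03) = 9.0591/2.32 = 3.9 km.

3.9 km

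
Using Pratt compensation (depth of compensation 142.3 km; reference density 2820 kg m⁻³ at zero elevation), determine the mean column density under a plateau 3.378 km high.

Pratt balance: ρ_ref D = ρ (D + h).
ρ = ρ_ref D/(D + h) = 2820 × 142.3 km/(142.3 km + 3.378 km) = 2750 kg m⁻³.

2750 kg m⁻³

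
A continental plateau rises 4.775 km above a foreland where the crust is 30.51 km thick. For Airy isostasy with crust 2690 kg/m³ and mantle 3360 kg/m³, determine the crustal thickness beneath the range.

54.5 km

Root depth r = h ρ_c / (ρ_m − ρ_c) = 4.775 km × 2690 / 670 = 19.17 km.
Total thickness = T + h + r = 30.51 km + 4.775 km + 19.17 km = 54.5 km.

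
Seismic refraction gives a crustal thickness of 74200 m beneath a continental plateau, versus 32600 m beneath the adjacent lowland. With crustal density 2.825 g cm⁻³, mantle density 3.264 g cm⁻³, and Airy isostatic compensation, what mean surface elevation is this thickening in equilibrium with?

Excess crust Δ = 74200 m − 32600 m = 41600 m, split between elevation h and root r with h + r = Δ.
Airy balance ρ_c h = (ρ_m − ρ_c) r gives r = h ρ_c/(ρ_m − ρ_c), so h (1 + ρ_c/(ρ_m − ρ_c)) = Δ, i.e. h = Δ (ρ_m − ρ_c)/ρ_m.
h = 41600 m × 0.439/3.264 = 5600 m.

5600 m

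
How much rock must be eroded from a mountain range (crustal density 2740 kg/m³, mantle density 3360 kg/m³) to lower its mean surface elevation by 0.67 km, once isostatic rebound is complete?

Net drop Δ = e − u = e − e ρ_c/ρ_m = e (ρ_m − ρ_c)/ρ_m.
e = Δ ρ_m/(ρ_m − ρ_c) = 0.67 km × 3360/620 = 3.63 km.

3.63 km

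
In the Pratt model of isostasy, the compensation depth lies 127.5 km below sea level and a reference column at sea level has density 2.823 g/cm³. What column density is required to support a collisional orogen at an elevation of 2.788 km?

2.76 g/cm³

Pratt balance: ρ_ref D = ρ (D + h).
ρ = ρ_ref D/(D + h) = 2.823 × 127.5 km/(127.5 km + 2.788 km) = 2.76 g/cm³.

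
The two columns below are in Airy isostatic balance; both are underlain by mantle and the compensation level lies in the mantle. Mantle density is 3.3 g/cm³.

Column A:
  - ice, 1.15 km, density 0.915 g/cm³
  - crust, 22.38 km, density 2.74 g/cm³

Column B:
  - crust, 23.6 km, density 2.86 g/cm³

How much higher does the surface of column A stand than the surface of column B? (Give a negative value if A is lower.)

For any compensation level in the mantle, the mantle terms cancel and isostasy reduces to e = (Σt_A − Σt_B) − (Σ(ρt)_A − Σ(ρt)_B) / ρ_m.
Σt_A = 23.53 km; Σt_B = 23.6 km; Σ(ρt)_A = 62.37345; Σ(ρt)_B = 67.496 (in km·g/cm³).
e = (23.53 − 23.6) − (62.37345 − 67.496) / 3.3 = 1.48 km.

1.48 km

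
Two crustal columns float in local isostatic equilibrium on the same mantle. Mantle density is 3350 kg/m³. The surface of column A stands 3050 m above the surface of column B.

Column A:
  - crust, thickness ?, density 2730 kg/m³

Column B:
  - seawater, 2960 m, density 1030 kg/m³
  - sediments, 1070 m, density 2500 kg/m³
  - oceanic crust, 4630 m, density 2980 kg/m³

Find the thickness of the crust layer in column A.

Take the compensation level at the base of the deeper column (depth z_c below the surface of column A) and equate Σ ρ_i t_i down to z_c; mantle fills any gap and the z_c terms cancel.
Column A: x×2730 + (z_c − 0 − x)×3350
Column B: 3050×0 + 2960×1030 + 1070×2500 + 4630×2980 + (z_c − 3050 − 8660)×3350
The z_c×3350 term appears on both sides and cancels. Collect the known terms of each column as K = Σ(ρt)_known − 3350 × (depth of known layers): K_A = 0 − 3350×0 = 0; K_B = 19521200 − 3350×(3050 + 8660) = −19707300.
Balance: K_A − x×(3350 − 2730) = K_B, so x = (K_A − K_B)/(3350 − 2730) = 19707300/620 = 31800 m.

31800 m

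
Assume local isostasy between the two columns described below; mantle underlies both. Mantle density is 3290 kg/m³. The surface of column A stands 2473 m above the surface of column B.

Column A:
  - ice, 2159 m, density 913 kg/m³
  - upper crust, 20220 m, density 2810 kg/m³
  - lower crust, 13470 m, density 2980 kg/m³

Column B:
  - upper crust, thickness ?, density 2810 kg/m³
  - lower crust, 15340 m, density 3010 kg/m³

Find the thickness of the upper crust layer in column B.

13700 m

Take the compensation level at the base of the deeper column (depth z_c below the surface of column A) and equate Σ ρ_i t_i down to z_c; mantle fills any gap and the z_c terms cancel.
Column A: 2159×913 + 20220×2810 + 13470×2980 + (z_c − 35849)×3290
Column B: 2473×0 + x×2810 + 15340×3010 + (z_c − 2473 − 15340 − x)×3290
The z_c×3290 term appears on both sides and cancels. Collect the known terms of each column as K = Σ(ρt)_known − 3290 × (depth of known layers): K_A = 98929967 − 3290×35849 = −19013243; K_B = 46173400 − 3290×(2473 + 15340) = −12431370.
Balance: K_A = K_B − x×(3290 − 2810), so x = (K_B − K_A)/(3290 − 2810) = 6581870/480 = 13700 m.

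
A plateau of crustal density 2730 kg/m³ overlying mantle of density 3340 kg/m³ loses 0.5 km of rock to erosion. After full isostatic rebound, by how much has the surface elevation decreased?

Rebound u = e ρ_c/ρ_m = 0.5 km × 2730/3340 = 0.4087 km.
Net surface drop = e − u = 0.5 km − 0.4087 km = e (ρ_m − ρ_c)/ρ_m = 0.0913 km.

0.0913 km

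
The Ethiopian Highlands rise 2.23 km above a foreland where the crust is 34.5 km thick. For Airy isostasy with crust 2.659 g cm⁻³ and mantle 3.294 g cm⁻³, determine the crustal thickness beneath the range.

46.1 km

Root depth r = h ρ_c / (ρ_m − ρ_c) = 2.23 km × 2.659 / 0.635 = 9.338 km.
Total thickness = T + h + r = 34.5 km + 2.23 km + 9.338 km = 46.1 km.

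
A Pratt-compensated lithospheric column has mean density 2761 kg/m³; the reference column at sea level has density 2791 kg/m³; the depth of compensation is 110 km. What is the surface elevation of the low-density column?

1.2 km

ρ_ref D = ρ (D + h) → h = D (ρ_ref − ρ)/ρ.
h = 110 km × (2791 − 2761)/2761 = 1.2 km.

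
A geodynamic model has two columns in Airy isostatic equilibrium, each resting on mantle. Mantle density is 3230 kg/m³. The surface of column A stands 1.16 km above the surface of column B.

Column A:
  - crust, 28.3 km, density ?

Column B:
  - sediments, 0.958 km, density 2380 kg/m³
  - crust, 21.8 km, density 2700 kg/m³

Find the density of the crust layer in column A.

Take the compensation level at the base of the deeper column (depth z_c below the surface of column A) and equate Σ ρ_i t_i down to z_c; mantle fills any gap and the z_c terms cancel.
Column A: 28.3×ρ + (z_c − 28.3)×3230
Column B: 1.16×0 + 0.958×2380 + 21.8×2700 + (z_c − 1.16 − 22.758)×3230
The z_c×3230 term appears on both sides and cancels. Collect the known terms of each column as K = Σ(ρt)_known − 3230 × (depth of known layers): K_A = 0 − 3230×28.3 = −91409; K_B = 61140.04 − 3230×(1.16 + 22.758) = −16115.1.
Balance: K_A + 28.3×ρ = K_B, so ρ = (K_B − K_A)/28.3 = 75293.9/28.3 = 2660 kg/m³.

2660 kg/m³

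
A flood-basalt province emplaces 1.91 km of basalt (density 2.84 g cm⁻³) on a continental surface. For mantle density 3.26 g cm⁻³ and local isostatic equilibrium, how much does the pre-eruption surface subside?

Subaerial loading: s = t ρ_load / ρ_m.
s = 1.91 km × 2.84/3.26 = 1.66 km.

1.66 km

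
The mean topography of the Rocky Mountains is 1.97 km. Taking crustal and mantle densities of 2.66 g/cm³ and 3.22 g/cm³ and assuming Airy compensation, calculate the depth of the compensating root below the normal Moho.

By Archimedes' principle applied to the lithosphere: the weight of the topography is balanced by the buoyancy of the root, ρ_c h = (ρ_m − ρ_c) r.
r = h · ρ_c / (ρ_m − ρ_c) = 1.97 km × 2.66 / (3.22 − 2.66) = 9.36 km.

9.36 km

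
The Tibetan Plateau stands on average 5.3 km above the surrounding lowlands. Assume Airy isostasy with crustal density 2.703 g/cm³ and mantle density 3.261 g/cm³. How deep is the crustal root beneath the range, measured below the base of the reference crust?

25.7 km

For local isostatic compensation: the weight of the topography is balanced by the buoyancy of the root, ρ_c h = (ρ_m − ρ_c) r.
r = h · ρ_c / (ρ_m − ρ_c) = 5.3 km × 2.703 / (3.261 − 2.703) = 25.7 km.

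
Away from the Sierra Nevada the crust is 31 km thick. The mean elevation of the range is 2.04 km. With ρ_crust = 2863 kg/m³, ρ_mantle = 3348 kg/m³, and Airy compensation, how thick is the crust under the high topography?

45.1 km

Root depth r = h ρ_c / (ρ_m − ρ_c) = 2.04 km × 2863 / 485 = 12.04 km.
Total thickness = T + h + r = 31 km + 2.04 km + 12.04 km = 45.1 km.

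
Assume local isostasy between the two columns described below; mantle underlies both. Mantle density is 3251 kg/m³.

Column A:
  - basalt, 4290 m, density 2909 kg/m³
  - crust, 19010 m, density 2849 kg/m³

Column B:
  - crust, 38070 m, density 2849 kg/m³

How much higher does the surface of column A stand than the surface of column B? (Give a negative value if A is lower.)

For any compensation level in the mantle, the mantle terms cancel and isostasy reduces to e = (Σt_A − Σt_B) − (Σ(ρt)_A − Σ(ρt)_B) / ρ_m.
Σt_A = 23300 m; Σt_B = 38070 m; Σ(ρt)_A = 66639100; Σ(ρt)_B = 108461430 (in m·kg/m³).
e = (23300 − 38070) − (66639100 − 108461430) / 3251 = −1910 m.

−1910 m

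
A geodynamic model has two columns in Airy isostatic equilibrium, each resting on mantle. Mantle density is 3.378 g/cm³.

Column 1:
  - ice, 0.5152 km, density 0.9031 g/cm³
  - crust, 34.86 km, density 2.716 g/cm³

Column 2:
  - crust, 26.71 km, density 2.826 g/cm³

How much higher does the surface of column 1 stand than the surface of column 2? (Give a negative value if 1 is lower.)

For any compensation level in the mantle, the mantle terms cancel and isostasy reduces to e = (Σt_1 − Σt_2) − (Σ(ρt)_1 − Σ(ρt)_2) / ρ_m.
Σt_1 = 35.3752 km; Σt_2 = 26.71 km; Σ(ρt)_1 = 95.1450371; Σ(ρt)_2 = 75.48246 (in km·g/cm³).
e = (35.3752 − 26.71) − (95.1450371 − 75.48246) / 3.378 = 2.84 km.

2.84 km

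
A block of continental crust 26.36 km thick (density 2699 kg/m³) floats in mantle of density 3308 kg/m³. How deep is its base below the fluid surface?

21.5 km

Draft d = t ρ_obj/ρ_fluid = 26.36 km × 2699/3308 = 21.5 km.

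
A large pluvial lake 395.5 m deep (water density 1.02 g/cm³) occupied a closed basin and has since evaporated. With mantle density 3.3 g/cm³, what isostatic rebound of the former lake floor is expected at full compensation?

122 m

u = d ρ_w/ρ_m = 395.5 m × 1.02/3.3 = 122 m.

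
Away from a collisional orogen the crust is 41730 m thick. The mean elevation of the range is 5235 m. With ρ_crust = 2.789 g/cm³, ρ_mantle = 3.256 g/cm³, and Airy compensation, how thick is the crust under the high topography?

Root depth r = h ρ_c / (ρ_m − ρ_c) = 5235 m × 2.789 / 0.467 = 31260 m.
Total thickness = T + h + r = 41730 m + 5235 m + 31260 m = 78200 m.

78200 m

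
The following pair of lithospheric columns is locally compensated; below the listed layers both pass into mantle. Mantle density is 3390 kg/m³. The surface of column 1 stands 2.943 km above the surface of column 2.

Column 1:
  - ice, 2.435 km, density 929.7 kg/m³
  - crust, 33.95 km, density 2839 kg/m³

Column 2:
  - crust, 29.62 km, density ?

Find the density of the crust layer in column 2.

2890 kg/m³

Take the compensation level at the base of the deeper column (depth z_c below the surface of column 1) and equate Σ ρ_i t_i down to z_c; mantle fills any gap and the z_c terms cancel.
Column 1: 2.435×929.7 + 33.95×2839 + (z_c − 36.385)×3390
Column 2: 2.943×0 + 29.62×ρ + (z_c − 2.943 − 29.62)×3390
The z_c×3390 term appears on both sides and cancels. Collect the known terms of each column as K = Σ(ρt)_known − 3390 × (depth of known layers): K_1 = 98647.8695 − 3390×36.385 = −24697.2805; K_2 = 0 − 3390×(2.943 + 29.62) = −110388.57.
Balance: K_1 = K_2 + 29.62×ρ, so ρ = (K_1 − K_2)/29.62 = 85691.3/29.62 = 2890 kg/m³.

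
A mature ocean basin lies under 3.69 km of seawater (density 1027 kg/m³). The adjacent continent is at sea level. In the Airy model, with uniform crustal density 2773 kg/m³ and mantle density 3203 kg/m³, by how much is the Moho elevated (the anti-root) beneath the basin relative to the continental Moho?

15 km

In Airy isostatic equilibrium: replacing crust with seawater at the top is compensated by replacing crust with mantle at the base: d (ρ_c − ρ_w) = a (ρ_m − ρ_c).
a = d (ρ_c − ρ_w)/(ρ_m − ρ_c) = 3.69 km × 1746/430 = 15 km.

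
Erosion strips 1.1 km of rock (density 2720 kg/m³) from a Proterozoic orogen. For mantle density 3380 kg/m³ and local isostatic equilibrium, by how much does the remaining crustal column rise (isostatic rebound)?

Unloading: uplift u = e ρ_c/ρ_m = 1.1 km × 2720/3380 = 0.885 km.

0.885 km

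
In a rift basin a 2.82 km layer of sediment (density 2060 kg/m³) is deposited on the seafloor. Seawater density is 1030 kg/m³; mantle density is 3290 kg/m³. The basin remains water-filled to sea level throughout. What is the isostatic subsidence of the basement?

Submarine loading: the sediment displaces seawater, and the subsidence is in turn flooded, so s (ρ_m − ρ_w) = t (ρ_sed − ρ_w).
s = 2.82 km × (2060 − 1030) / (3290 − 1030) = 1.29 km.

1.29 km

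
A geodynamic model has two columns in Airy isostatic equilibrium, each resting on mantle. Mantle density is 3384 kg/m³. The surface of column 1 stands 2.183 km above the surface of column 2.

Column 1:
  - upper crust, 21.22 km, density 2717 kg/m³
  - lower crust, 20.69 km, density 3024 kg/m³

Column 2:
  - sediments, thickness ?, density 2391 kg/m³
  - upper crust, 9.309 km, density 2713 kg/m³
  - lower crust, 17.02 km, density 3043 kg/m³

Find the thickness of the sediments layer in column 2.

2.18 km

Take the compensation level at the base of the deeper column (depth z_c below the surface of column 1) and equate Σ ρ_i t_i down to z_c; mantle fills any gap and the z_c terms cancel.
Column 1: 21.22×2717 + 20.69×3024 + (z_c − 41.91)×3384
Column 2: 2.183×0 + x×2391 + 9.309×2713 + 17.02×3043 + (z_c − 2.183 − 26.329 − x)×3384
The z_c×3384 term appears on both sides and cancels. Collect the known terms of each column as K = Σ(ρt)_known − 3384 × (depth of known layers): K_1 = 120221.3 − 3384×41.91 = −21602.14; K_2 = 77047.177 − 3384×(2.183 + 26.329) = −19437.431.
Balance: K_1 = K_2 − x×(3384 − 2391), so x = (K_2 − K_1)/(3384 − 2391) = 2164.71/993 = 2.18 km.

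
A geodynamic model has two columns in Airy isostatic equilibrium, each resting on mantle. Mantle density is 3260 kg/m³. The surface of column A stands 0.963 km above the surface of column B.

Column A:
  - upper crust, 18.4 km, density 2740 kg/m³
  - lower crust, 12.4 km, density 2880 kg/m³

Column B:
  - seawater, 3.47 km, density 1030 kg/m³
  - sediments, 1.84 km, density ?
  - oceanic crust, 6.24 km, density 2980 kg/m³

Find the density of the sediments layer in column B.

Take the compensation level at the base of the deeper column (depth z_c below the surface of column A) and equate Σ ρ_i t_i down to z_c; mantle fills any gap and the z_c terms cancel.
Column A: 18.4×2740 + 12.4×2880 + (z_c − 30.8)×3260
Column B: 0.963×0 + 3.47×1030 + 1.84×ρ + 6.24×2980 + (z_c − 0.963 − 11.55)×3260
The z_c×3260 term appears on both sides and cancels. Collect the known terms of each column as K = Σ(ρt)_known − 3260 × (depth of known layers): K_A = 86128 − 3260×30.8 = −14280; K_B = 22169.3 − 3260×(0.963 + 11.55) = −18623.08.
Balance: K_A = K_B + 1.84×ρ, so ρ = (K_A − K_B)/1.84 = 4343.08/1.84 = 2360 kg/m³.

2360 kg/m³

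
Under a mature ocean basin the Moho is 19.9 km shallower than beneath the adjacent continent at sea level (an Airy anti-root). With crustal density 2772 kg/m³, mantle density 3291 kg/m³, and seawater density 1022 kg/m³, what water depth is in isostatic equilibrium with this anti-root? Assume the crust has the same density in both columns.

5.9 km

Replacing a thickness d of crust by seawater at the top must be balanced by replacing crust with mantle at the base: d (ρ_c − ρ_w) = a (ρ_m − ρ_c).
d = a (ρ_m − ρ_c)/(ρ_c − ρ_w) = 19.9 km × 519/1750 = 5.9 km.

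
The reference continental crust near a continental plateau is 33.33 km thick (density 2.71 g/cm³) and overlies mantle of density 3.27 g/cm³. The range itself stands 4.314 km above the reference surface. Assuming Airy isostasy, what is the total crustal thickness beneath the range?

Root depth r = h ρ_c / (ρ_m − ρ_c) = 4.314 km × 2.71 / 0.56 = 20.88 km.
Total thickness = T + h + r = 33.33 km + 4.314 km + 20.88 km = 58.5 km.

58.5 km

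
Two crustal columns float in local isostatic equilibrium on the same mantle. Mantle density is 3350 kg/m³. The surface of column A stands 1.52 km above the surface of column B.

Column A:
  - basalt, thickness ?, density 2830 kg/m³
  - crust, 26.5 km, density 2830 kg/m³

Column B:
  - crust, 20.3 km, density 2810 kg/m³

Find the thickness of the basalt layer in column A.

Take the compensation level at the base of the deeper column (depth z_c below the surface of column A) and equate Σ ρ_i t_i down to z_c; mantle fills any gap and the z_c terms cancel.
Column A: x×2830 + 26.5×2830 + (z_c − 26.5 − x)×3350
Column B: 1.52×0 + 20.3×2810 + (z_c − 1.52 − 20.3)×3350
The z_c×3350 term appears on both sides and cancels. Collect the known terms of each column as K = Σ(ρt)_known − 3350 × (depth of known layers): K_A = 74995 − 3350×26.5 = −13780; K_B = 57043 − 3350×(1.52 + 20.3) = −16054.
Balance: K_A − x×(3350 − 2830) = K_B, so x = (K_A − K_B)/(3350 − 2830) = 2274/520 = 4.37 km.

4.37 km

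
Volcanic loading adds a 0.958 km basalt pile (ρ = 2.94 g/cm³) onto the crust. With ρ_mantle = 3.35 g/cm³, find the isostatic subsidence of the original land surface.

Subaerial loading: s = t ρ_load / ρ_m.
s = 0.958 km × 2.94/3.35 = 0.841 km.

0.841 km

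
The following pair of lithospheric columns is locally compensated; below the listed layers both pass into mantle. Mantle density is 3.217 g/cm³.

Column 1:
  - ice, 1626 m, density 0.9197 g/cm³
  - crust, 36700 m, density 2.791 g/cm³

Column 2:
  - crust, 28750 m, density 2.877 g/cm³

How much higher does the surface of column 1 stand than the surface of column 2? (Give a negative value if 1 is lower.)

2980 m

For any compensation level in the mantle, the mantle terms cancel and isostasy reduces to e = (Σt_1 − Σt_2) − (Σ(ρt)_1 − Σ(ρt)_2) / ρ_m.
Σt_1 = 38326 m; Σt_2 = 28750 m; Σ(ρt)_1 = 103925.132; Σ(ρt)_2 = 82713.75 (in m·g/cm³).
e = (38326 − 28750) − (103925.132 − 82713.75) / 3.217 = 2980 m.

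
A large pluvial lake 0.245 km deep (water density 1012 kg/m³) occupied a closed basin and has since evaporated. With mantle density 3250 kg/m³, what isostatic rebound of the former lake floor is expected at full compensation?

u = d ρ_w/ρ_m = 0.245 km × 1012/3250 = 0.0763 km.

0.0763 km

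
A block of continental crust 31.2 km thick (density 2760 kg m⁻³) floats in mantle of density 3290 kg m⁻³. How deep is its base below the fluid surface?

Draft d = t ρ_obj/ρ_fluid = 31.2 km × 2760/3290 = 26.2 km.

26.2 km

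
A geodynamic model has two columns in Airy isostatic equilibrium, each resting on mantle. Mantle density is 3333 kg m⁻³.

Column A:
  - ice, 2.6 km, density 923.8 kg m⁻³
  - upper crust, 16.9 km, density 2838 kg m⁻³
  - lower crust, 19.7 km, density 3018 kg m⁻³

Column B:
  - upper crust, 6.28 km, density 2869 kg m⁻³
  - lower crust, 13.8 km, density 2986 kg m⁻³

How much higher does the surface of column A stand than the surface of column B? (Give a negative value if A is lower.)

3.94 km

For any compensation level in the mantle, the mantle terms cancel and isostasy reduces to e = (Σt_A − Σt_B) − (Σ(ρt)_A − Σ(ρt)_B) / ρ_m.
Σt_A = 39.2 km; Σt_B = 20.08 km; Σ(ρt)_A = 109818.68; Σ(ρt)_B = 59224.12 (in km·kg m⁻³).
e = (39.2 − 20.08) − (109818.68 − 59224.12) / 3333 = 3.94 km.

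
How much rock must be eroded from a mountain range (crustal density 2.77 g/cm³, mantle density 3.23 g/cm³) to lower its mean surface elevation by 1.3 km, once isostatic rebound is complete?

Net drop Δ = e − u = e − e ρ_c/ρ_m = e (ρ_m − ρ_c)/ρ_m.
e = Δ ρ_m/(ρ_m − ρ_c) = 1.3 km × 3.23/0.46 = 9.13 km.

9.13 km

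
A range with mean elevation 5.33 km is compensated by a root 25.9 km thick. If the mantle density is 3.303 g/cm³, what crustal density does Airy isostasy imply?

ρ_c h = (ρ_m − ρ_c) r → ρ_c (h + r) = ρ_m r → ρ_c = ρ_m r / (h + r).
ρ_c = 3.303 × 25.9 km / (5.33 km + 25.9 km) = 2.74 g/cm³.

2.74 g/cm³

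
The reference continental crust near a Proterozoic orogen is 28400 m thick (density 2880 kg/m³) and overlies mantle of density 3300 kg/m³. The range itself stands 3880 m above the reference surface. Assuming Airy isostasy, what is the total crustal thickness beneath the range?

Root depth r = h ρ_c / (ρ_m − ρ_c) = 3880 m × 2880 / 420 = 26610 m.
Total thickness = T + h + r = 28400 m + 3880 m + 26610 m = 58900 m.

58900 m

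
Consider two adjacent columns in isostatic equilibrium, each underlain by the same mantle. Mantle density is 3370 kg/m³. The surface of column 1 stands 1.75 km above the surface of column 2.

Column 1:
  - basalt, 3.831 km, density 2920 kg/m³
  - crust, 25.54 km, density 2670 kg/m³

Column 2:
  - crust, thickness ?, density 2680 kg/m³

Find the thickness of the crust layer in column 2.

Take the compensation level at the base of the deeper column (depth z_c below the surface of column 1) and equate Σ ρ_i t_i down to z_c; mantle fills any gap and the z_c terms cancel.
Column 1: 3.831×2920 + 25.54×2670 + (z_c − 29.371)×3370
Column 2: 1.75×0 + x×2680 + (z_c − 1.75 − 0 − x)×3370
The z_c×3370 term appears on both sides and cancels. Collect the known terms of each column as K = Σ(ρt)_known − 3370 × (depth of known layers): K_1 = 79378.32 − 3370×29.371 = −19601.95; K_2 = 0 − 3370×(1.75 + 0) = −5897.5.
Balance: K_1 = K_2 − x×(3370 − 2680), so x = (K_2 − K_1)/(3370 − 2680) = 13704.5/690 = 19.9 km.

19.9 km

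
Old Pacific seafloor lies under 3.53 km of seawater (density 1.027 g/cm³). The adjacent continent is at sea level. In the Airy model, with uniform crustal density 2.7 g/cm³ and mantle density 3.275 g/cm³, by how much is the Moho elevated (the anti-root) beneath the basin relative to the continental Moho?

Balancing pressure at the compensation depth: replacing crust with seawater at the top is compensated by replacing crust with mantle at the base: d (ρ_c − ρ_w) = a (ρ_m − ρ_c).
a = d (ρ_c − ρ_w)/(ρ_m − ρ_c) = 3.53 km × 1.673/0.575 = 10.3 km.

10.3 km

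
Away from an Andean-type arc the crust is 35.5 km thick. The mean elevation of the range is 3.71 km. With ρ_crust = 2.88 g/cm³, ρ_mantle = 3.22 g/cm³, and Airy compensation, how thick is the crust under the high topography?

Root depth r = h ρ_c / (ρ_m − ρ_c) = 3.71 km × 2.88 / 0.34 = 31.43 km.
Total thickness = T + h + r = 35.5 km + 3.71 km + 31.43 km = 70.6 km.

70.6 km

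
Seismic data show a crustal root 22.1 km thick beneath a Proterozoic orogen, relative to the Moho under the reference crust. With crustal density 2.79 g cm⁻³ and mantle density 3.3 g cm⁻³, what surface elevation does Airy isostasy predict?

4.04 km

Isostatic balance requires: ρ_c h = (ρ_m − ρ_c) r.
h = r (ρ_m − ρ_c) / ρ_c = 22.1 km × (3.3 − 2.79) / 2.79 = 4.04 km.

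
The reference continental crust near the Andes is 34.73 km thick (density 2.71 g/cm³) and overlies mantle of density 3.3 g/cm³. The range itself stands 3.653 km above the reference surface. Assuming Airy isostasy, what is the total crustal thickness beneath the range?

55.2 km

Root depth r = h ρ_c / (ρ_m − ρ_c) = 3.653 km × 2.71 / 0.59 = 16.78 km.
Total thickness = T + h + r = 34.73 km + 3.653 km + 16.78 km = 55.2 km.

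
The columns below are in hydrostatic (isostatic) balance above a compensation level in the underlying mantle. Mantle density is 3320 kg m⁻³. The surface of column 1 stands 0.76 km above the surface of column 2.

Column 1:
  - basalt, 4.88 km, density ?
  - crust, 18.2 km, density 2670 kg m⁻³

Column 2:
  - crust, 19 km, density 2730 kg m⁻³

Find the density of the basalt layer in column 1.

2930 kg m⁻³

Take the compensation level at the base of the deeper column (depth z_c below the surface of column 1) and equate Σ ρ_i t_i down to z_c; mantle fills any gap and the z_c terms cancel.
Column 1: 4.88×ρ + 18.2×2670 + (z_c − 23.08)×3320
Column 2: 0.76×0 + 19×2730 + (z_c − 0.76 − 19)×3320
The z_c×3320 term appears on both sides and cancels. Collect the known terms of each column as K = Σ(ρt)_known − 3320 × (depth of known layers): K_1 = 48594 − 3320×23.08 = −28031.6; K_2 = 51870 − 3320×(0.76 + 19) = −13733.2.
Balance: K_1 + 4.88×ρ = K_2, so ρ = (K_2 − K_1)/4.88 = 14298.4/4.88 = 2930 kg m⁻³.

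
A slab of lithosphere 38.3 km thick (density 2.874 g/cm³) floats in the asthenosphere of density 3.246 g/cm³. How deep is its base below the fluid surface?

Draft d = t ρ_obj/ρ_fluid = 38.3 km × 2.874/3.246 = 33.9 km.

33.9 km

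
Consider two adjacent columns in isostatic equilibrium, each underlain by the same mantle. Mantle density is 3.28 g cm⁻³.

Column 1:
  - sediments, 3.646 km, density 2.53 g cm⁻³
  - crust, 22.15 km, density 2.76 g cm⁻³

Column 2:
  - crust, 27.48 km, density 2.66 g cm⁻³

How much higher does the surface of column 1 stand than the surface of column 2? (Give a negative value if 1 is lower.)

−0.849 km

For any compensation level in the mantle, the mantle terms cancel and isostasy reduces to e = (Σt_1 − Σt_2) − (Σ(ρt)_1 − Σ(ρt)_2) / ρ_m.
Σt_1 = 25.796 km; Σt_2 = 27.48 km; Σ(ρt)_1 = 70.35838; Σ(ρt)_2 = 73.0968 (in km·g cm⁻³).
e = (25.796 − 27.48) − (70.35838 − 73.0968) / 3.28 = −0.849 km.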